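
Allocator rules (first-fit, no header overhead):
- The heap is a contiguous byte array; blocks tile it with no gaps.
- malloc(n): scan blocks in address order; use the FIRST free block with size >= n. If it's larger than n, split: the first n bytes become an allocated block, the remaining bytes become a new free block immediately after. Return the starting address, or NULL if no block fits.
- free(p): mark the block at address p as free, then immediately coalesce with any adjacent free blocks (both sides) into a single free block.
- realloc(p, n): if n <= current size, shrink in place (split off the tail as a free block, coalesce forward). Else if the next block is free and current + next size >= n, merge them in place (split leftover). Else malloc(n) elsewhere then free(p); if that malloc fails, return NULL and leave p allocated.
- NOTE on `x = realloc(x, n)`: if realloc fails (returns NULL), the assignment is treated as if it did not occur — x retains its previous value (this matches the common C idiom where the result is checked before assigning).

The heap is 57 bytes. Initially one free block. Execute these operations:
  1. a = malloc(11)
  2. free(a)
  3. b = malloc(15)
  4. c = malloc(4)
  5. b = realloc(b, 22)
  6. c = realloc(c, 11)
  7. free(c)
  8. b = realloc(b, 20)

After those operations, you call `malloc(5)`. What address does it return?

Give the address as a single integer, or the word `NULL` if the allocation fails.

Answer: 0

Derivation:
Op 1: a = malloc(11) -> a = 0; heap: [0-10 ALLOC][11-56 FREE]
Op 2: free(a) -> (freed a); heap: [0-56 FREE]
Op 3: b = malloc(15) -> b = 0; heap: [0-14 ALLOC][15-56 FREE]
Op 4: c = malloc(4) -> c = 15; heap: [0-14 ALLOC][15-18 ALLOC][19-56 FREE]
Op 5: b = realloc(b, 22) -> b = 19; heap: [0-14 FREE][15-18 ALLOC][19-40 ALLOC][41-56 FREE]
Op 6: c = realloc(c, 11) -> c = 0; heap: [0-10 ALLOC][11-18 FREE][19-40 ALLOC][41-56 FREE]
Op 7: free(c) -> (freed c); heap: [0-18 FREE][19-40 ALLOC][41-56 FREE]
Op 8: b = realloc(b, 20) -> b = 19; heap: [0-18 FREE][19-38 ALLOC][39-56 FREE]
malloc(5): first-fit scan over [0-18 FREE][19-38 ALLOC][39-56 FREE] -> 0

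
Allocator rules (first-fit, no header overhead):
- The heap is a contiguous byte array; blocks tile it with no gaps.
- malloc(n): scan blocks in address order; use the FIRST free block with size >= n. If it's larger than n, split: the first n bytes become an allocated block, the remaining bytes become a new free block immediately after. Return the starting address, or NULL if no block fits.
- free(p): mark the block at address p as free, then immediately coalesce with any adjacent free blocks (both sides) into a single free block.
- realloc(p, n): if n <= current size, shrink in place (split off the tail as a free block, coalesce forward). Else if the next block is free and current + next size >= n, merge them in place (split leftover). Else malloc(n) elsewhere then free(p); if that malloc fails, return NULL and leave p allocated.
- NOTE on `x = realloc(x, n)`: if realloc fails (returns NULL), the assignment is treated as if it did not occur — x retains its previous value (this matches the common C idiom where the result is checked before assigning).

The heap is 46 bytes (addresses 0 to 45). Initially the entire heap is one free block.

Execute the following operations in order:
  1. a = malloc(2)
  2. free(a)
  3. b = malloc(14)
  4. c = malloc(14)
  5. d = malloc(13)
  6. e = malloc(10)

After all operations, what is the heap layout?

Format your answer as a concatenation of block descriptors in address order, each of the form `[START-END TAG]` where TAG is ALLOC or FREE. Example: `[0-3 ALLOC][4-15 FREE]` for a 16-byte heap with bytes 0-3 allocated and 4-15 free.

Answer: [0-13 ALLOC][14-27 ALLOC][28-40 ALLOC][41-45 FREE]

Derivation:
Op 1: a = malloc(2) -> a = 0; heap: [0-1 ALLOC][2-45 FREE]
Op 2: free(a) -> (freed a); heap: [0-45 FREE]
Op 3: b = malloc(14) -> b = 0; heap: [0-13 ALLOC][14-45 FREE]
Op 4: c = malloc(14) -> c = 14; heap: [0-13 ALLOC][14-27 ALLOC][28-45 FREE]
Op 5: d = malloc(13) -> d = 28; heap: [0-13 ALLOC][14-27 ALLOC][28-40 ALLOC][41-45 FREE]
Op 6: e = malloc(10) -> e = NULL; heap: [0-13 ALLOC][14-27 ALLOC][28-40 ALLOC][41-45 FREE]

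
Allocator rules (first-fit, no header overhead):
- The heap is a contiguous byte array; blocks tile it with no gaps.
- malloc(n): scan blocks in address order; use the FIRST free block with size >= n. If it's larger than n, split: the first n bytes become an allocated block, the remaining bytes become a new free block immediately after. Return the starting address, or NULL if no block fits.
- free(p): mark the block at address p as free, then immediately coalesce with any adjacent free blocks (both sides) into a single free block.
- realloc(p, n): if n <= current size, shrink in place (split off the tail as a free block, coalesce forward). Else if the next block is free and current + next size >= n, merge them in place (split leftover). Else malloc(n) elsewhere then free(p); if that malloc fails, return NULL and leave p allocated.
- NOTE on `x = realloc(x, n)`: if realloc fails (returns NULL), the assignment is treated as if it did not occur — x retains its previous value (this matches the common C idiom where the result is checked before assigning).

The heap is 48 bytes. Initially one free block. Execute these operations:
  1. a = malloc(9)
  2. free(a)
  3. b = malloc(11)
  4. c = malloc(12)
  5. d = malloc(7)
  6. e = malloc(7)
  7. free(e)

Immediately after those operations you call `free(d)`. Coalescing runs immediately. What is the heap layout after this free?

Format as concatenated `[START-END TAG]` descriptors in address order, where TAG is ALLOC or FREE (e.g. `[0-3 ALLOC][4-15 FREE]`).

Op 1: a = malloc(9) -> a = 0; heap: [0-8 ALLOC][9-47 FREE]
Op 2: free(a) -> (freed a); heap: [0-47 FREE]
Op 3: b = malloc(11) -> b = 0; heap: [0-10 ALLOC][11-47 FREE]
Op 4: c = malloc(12) -> c = 11; heap: [0-10 ALLOC][11-22 ALLOC][23-47 FREE]
Op 5: d = malloc(7) -> d = 23; heap: [0-10 ALLOC][11-22 ALLOC][23-29 ALLOC][30-47 FREE]
Op 6: e = malloc(7) -> e = 30; heap: [0-10 ALLOC][11-22 ALLOC][23-29 ALLOC][30-36 ALLOC][37-47 FREE]
Op 7: free(e) -> (freed e); heap: [0-10 ALLOC][11-22 ALLOC][23-29 ALLOC][30-47 FREE]
free(d): d = 23 -> block [23-29 ALLOC]; mark free, coalesce with adjacent free neighbors -> [0-10 ALLOC][11-22 ALLOC][23-47 FREE]

Answer: [0-10 ALLOC][11-22 ALLOC][23-47 FREE]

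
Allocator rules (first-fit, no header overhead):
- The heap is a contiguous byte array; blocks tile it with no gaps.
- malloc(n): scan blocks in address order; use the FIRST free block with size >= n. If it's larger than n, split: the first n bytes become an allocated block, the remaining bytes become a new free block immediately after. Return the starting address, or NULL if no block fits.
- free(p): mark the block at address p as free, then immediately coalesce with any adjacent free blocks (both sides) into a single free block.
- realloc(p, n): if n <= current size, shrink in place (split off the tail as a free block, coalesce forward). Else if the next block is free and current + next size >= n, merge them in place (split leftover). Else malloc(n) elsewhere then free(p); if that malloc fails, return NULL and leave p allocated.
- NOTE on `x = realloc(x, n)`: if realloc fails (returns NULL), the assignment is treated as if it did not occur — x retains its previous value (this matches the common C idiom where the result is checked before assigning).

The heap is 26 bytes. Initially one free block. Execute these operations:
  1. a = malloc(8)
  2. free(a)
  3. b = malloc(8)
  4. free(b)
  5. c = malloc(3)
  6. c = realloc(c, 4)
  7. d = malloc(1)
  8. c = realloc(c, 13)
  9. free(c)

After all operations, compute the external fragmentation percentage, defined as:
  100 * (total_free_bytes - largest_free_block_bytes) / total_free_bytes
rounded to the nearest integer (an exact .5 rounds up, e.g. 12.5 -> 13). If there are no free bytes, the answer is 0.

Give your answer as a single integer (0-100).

Answer: 16

Derivation:
Op 1: a = malloc(8) -> a = 0; heap: [0-7 ALLOC][8-25 FREE]
Op 2: free(a) -> (freed a); heap: [0-25 FREE]
Op 3: b = malloc(8) -> b = 0; heap: [0-7 ALLOC][8-25 FREE]
Op 4: free(b) -> (freed b); heap: [0-25 FREE]
Op 5: c = malloc(3) -> c = 0; heap: [0-2 ALLOC][3-25 FREE]
Op 6: c = realloc(c, 4) -> c = 0; heap: [0-3 ALLOC][4-25 FREE]
Op 7: d = malloc(1) -> d = 4; heap: [0-3 ALLOC][4-4 ALLOC][5-25 FREE]
Op 8: c = realloc(c, 13) -> c = 5; heap: [0-3 FREE][4-4 ALLOC][5-17 ALLOC][18-25 FREE]
Op 9: free(c) -> (freed c); heap: [0-3 FREE][4-4 ALLOC][5-25 FREE]
Free blocks: [4 21] total_free=25 largest=21 -> 100*(25-21)/25 = 400/25 = 16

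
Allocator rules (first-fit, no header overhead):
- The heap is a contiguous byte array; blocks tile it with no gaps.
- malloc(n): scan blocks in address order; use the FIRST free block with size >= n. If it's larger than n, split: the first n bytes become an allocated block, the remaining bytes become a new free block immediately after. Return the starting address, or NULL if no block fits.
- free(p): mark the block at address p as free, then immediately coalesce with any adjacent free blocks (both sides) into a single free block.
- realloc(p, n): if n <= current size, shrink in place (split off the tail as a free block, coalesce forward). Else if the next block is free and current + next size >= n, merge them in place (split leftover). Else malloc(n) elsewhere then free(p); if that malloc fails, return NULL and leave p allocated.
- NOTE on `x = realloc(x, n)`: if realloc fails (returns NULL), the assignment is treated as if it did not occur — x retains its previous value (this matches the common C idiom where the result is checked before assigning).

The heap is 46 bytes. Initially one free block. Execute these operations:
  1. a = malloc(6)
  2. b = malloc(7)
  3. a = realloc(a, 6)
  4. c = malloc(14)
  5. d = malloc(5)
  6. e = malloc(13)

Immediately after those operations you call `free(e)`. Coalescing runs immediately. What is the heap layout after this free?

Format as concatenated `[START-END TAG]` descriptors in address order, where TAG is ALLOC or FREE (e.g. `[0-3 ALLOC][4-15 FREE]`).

Op 1: a = malloc(6) -> a = 0; heap: [0-5 ALLOC][6-45 FREE]
Op 2: b = malloc(7) -> b = 6; heap: [0-5 ALLOC][6-12 ALLOC][13-45 FREE]
Op 3: a = realloc(a, 6) -> a = 0; heap: [0-5 ALLOC][6-12 ALLOC][13-45 FREE]
Op 4: c = malloc(14) -> c = 13; heap: [0-5 ALLOC][6-12 ALLOC][13-26 ALLOC][27-45 FREE]
Op 5: d = malloc(5) -> d = 27; heap: [0-5 ALLOC][6-12 ALLOC][13-26 ALLOC][27-31 ALLOC][32-45 FREE]
Op 6: e = malloc(13) -> e = 32; heap: [0-5 ALLOC][6-12 ALLOC][13-26 ALLOC][27-31 ALLOC][32-44 ALLOC][45-45 FREE]
free(e): e = 32 -> block [32-44 ALLOC]; mark free, coalesce with adjacent free neighbors -> [0-5 ALLOC][6-12 ALLOC][13-26 ALLOC][27-31 ALLOC][32-45 FREE]

Answer: [0-5 ALLOC][6-12 ALLOC][13-26 ALLOC][27-31 ALLOC][32-45 FREE]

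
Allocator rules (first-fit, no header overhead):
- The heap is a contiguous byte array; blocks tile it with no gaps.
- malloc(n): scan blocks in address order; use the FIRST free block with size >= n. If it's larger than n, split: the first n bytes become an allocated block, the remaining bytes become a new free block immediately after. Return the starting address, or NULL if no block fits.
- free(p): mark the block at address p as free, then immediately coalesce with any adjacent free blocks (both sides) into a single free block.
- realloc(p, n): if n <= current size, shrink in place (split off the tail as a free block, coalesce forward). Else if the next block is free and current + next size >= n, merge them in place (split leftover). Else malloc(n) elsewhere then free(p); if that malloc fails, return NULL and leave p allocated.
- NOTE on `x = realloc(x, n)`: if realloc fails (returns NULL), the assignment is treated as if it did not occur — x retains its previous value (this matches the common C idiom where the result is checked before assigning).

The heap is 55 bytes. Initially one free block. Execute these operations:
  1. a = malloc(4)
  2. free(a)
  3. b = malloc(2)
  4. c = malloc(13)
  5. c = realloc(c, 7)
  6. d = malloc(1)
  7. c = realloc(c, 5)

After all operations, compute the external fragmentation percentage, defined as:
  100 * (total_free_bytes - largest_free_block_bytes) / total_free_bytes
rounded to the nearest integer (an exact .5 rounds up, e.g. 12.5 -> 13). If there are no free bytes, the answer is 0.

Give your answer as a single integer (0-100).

Op 1: a = malloc(4) -> a = 0; heap: [0-3 ALLOC][4-54 FREE]
Op 2: free(a) -> (freed a); heap: [0-54 FREE]
Op 3: b = malloc(2) -> b = 0; heap: [0-1 ALLOC][2-54 FREE]
Op 4: c = malloc(13) -> c = 2; heap: [0-1 ALLOC][2-14 ALLOC][15-54 FREE]
Op 5: c = realloc(c, 7) -> c = 2; heap: [0-1 ALLOC][2-8 ALLOC][9-54 FREE]
Op 6: d = malloc(1) -> d = 9; heap: [0-1 ALLOC][2-8 ALLOC][9-9 ALLOC][10-54 FREE]
Op 7: c = realloc(c, 5) -> c = 2; heap: [0-1 ALLOC][2-6 ALLOC][7-8 FREE][9-9 ALLOC][10-54 FREE]
Free blocks: [2 45] total_free=47 largest=45 -> 100*(47-45)/47 = 200/47 ≈ 4.255 -> rounds to 4

Answer: 4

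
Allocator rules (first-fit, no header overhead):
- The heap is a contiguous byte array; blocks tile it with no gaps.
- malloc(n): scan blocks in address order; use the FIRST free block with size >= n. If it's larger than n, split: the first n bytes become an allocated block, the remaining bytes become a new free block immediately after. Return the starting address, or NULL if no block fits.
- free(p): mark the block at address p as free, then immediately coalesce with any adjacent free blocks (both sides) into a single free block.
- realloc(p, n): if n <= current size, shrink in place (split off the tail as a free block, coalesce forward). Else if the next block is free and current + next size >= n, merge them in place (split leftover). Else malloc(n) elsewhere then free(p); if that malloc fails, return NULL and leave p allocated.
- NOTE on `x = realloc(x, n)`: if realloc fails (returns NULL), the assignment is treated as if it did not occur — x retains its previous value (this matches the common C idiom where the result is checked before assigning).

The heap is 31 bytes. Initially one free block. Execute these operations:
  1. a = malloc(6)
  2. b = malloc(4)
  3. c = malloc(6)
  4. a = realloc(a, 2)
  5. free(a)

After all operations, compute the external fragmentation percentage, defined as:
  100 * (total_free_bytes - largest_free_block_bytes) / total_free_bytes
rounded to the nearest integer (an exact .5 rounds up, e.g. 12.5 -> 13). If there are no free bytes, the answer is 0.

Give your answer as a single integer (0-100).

Answer: 29

Derivation:
Op 1: a = malloc(6) -> a = 0; heap: [0-5 ALLOC][6-30 FREE]
Op 2: b = malloc(4) -> b = 6; heap: [0-5 ALLOC][6-9 ALLOC][10-30 FREE]
Op 3: c = malloc(6) -> c = 10; heap: [0-5 ALLOC][6-9 ALLOC][10-15 ALLOC][16-30 FREE]
Op 4: a = realloc(a, 2) -> a = 0; heap: [0-1 ALLOC][2-5 FREE][6-9 ALLOC][10-15 ALLOC][16-30 FREE]
Op 5: free(a) -> (freed a); heap: [0-5 FREE][6-9 ALLOC][10-15 ALLOC][16-30 FREE]
Free blocks: [6 15] total_free=21 largest=15 -> 100*(21-15)/21 = 600/21 ≈ 28.571 -> rounds to 29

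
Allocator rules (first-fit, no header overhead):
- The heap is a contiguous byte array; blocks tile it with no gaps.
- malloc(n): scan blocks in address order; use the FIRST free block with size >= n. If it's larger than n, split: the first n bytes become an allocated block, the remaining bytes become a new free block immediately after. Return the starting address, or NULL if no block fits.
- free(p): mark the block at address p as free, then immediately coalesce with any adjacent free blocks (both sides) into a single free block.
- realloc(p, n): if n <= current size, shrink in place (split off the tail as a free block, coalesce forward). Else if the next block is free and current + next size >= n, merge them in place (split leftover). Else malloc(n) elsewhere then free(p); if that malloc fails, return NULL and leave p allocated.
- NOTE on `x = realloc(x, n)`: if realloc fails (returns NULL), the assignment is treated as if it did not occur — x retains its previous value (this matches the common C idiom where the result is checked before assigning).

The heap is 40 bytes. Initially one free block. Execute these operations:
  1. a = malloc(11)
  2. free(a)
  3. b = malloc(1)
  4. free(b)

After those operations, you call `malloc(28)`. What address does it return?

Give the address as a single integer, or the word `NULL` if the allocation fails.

Op 1: a = malloc(11) -> a = 0; heap: [0-10 ALLOC][11-39 FREE]
Op 2: free(a) -> (freed a); heap: [0-39 FREE]
Op 3: b = malloc(1) -> b = 0; heap: [0-0 ALLOC][1-39 FREE]
Op 4: free(b) -> (freed b); heap: [0-39 FREE]
malloc(28): first-fit scan over [0-39 FREE] -> 0

Answer: 0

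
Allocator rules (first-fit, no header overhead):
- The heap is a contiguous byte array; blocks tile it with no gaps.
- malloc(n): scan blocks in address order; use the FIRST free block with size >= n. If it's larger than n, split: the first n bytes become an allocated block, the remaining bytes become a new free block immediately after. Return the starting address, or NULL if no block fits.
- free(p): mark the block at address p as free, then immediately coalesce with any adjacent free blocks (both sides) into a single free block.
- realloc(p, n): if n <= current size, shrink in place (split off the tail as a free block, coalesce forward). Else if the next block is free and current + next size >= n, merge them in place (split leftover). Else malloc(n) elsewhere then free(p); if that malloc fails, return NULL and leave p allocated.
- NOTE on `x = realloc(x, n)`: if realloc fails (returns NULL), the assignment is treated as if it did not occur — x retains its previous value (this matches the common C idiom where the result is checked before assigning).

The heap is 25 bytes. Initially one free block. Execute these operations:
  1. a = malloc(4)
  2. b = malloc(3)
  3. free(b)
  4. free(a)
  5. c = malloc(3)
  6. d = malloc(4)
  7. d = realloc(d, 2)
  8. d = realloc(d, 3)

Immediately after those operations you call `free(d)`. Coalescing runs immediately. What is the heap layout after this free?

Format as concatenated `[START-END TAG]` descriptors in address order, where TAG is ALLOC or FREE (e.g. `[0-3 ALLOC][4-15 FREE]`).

Answer: [0-2 ALLOC][3-24 FREE]

Derivation:
Op 1: a = malloc(4) -> a = 0; heap: [0-3 ALLOC][4-24 FREE]
Op 2: b = malloc(3) -> b = 4; heap: [0-3 ALLOC][4-6 ALLOC][7-24 FREE]
Op 3: free(b) -> (freed b); heap: [0-3 ALLOC][4-24 FREE]
Op 4: free(a) -> (freed a); heap: [0-24 FREE]
Op 5: c = malloc(3) -> c = 0; heap: [0-2 ALLOC][3-24 FREE]
Op 6: d = malloc(4) -> d = 3; heap: [0-2 ALLOC][3-6 ALLOC][7-24 FREE]
Op 7: d = realloc(d, 2) -> d = 3; heap: [0-2 ALLOC][3-4 ALLOC][5-24 FREE]
Op 8: d = realloc(d, 3) -> d = 3; heap: [0-2 ALLOC][3-5 ALLOC][6-24 FREE]
free(d): d = 3 -> block [3-5 ALLOC]; mark free, coalesce with adjacent free neighbors -> [0-2 ALLOC][3-24 FREE]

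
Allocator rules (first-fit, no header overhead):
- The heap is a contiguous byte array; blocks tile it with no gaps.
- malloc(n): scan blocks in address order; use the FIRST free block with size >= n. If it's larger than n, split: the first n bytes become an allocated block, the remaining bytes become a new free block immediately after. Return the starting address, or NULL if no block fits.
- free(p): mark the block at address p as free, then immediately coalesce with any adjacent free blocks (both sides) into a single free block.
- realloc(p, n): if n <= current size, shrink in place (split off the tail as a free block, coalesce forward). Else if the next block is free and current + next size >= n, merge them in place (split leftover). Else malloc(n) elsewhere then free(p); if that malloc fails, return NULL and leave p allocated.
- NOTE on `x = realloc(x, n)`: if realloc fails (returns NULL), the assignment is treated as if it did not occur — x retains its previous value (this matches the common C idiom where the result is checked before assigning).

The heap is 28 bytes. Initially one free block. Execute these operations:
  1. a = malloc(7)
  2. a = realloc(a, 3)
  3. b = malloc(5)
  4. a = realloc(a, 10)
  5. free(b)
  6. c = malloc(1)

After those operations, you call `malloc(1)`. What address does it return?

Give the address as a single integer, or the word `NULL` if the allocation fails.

Op 1: a = malloc(7) -> a = 0; heap: [0-6 ALLOC][7-27 FREE]
Op 2: a = realloc(a, 3) -> a = 0; heap: [0-2 ALLOC][3-27 FREE]
Op 3: b = malloc(5) -> b = 3; heap: [0-2 ALLOC][3-7 ALLOC][8-27 FREE]
Op 4: a = realloc(a, 10) -> a = 8; heap: [0-2 FREE][3-7 ALLOC][8-17 ALLOC][18-27 FREE]
Op 5: free(b) -> (freed b); heap: [0-7 FREE][8-17 ALLOC][18-27 FREE]
Op 6: c = malloc(1) -> c = 0; heap: [0-0 ALLOC][1-7 FREE][8-17 ALLOC][18-27 FREE]
malloc(1): first-fit scan over [0-0 ALLOC][1-7 FREE][8-17 ALLOC][18-27 FREE] -> 1

Answer: 1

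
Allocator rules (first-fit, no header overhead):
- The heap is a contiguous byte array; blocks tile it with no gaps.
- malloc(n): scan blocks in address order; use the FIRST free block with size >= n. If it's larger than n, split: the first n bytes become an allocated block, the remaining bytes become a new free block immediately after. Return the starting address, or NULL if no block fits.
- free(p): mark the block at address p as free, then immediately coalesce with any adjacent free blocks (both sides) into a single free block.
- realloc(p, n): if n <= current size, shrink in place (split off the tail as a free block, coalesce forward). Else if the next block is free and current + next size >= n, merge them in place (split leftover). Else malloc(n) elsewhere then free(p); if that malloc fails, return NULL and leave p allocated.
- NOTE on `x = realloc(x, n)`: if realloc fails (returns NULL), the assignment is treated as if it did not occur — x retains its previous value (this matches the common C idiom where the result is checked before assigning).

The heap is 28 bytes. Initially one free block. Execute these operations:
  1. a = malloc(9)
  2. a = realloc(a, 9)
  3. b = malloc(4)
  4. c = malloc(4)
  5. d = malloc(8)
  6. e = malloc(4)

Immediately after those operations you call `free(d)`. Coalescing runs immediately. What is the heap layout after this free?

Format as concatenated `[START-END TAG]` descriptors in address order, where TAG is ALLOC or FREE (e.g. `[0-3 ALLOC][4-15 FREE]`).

Op 1: a = malloc(9) -> a = 0; heap: [0-8 ALLOC][9-27 FREE]
Op 2: a = realloc(a, 9) -> a = 0; heap: [0-8 ALLOC][9-27 FREE]
Op 3: b = malloc(4) -> b = 9; heap: [0-8 ALLOC][9-12 ALLOC][13-27 FREE]
Op 4: c = malloc(4) -> c = 13; heap: [0-8 ALLOC][9-12 ALLOC][13-16 ALLOC][17-27 FREE]
Op 5: d = malloc(8) -> d = 17; heap: [0-8 ALLOC][9-12 ALLOC][13-16 ALLOC][17-24 ALLOC][25-27 FREE]
Op 6: e = malloc(4) -> e = NULL; heap: [0-8 ALLOC][9-12 ALLOC][13-16 ALLOC][17-24 ALLOC][25-27 FREE]
free(d): d = 17 -> block [17-24 ALLOC]; mark free, coalesce with adjacent free neighbors -> [0-8 ALLOC][9-12 ALLOC][13-16 ALLOC][17-27 FREE]

Answer: [0-8 ALLOC][9-12 ALLOC][13-16 ALLOC][17-27 FREE]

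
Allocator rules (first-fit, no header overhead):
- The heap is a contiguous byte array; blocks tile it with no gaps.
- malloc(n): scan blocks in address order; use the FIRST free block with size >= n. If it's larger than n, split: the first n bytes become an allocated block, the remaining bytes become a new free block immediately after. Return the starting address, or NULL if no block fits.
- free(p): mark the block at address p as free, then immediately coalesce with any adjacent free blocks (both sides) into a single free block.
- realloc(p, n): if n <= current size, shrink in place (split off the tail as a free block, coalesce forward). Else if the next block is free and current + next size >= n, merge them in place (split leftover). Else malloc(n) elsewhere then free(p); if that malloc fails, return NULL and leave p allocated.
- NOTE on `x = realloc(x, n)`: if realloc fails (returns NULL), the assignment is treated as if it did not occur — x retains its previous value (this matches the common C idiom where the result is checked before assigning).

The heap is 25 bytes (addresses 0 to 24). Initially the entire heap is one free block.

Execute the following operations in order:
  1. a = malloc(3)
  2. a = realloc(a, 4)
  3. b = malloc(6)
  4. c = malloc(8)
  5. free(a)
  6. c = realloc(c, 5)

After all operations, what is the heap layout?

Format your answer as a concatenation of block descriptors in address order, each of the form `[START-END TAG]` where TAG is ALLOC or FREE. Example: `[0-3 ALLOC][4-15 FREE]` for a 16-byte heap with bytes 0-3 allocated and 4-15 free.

Op 1: a = malloc(3) -> a = 0; heap: [0-2 ALLOC][3-24 FREE]
Op 2: a = realloc(a, 4) -> a = 0; heap: [0-3 ALLOC][4-24 FREE]
Op 3: b = malloc(6) -> b = 4; heap: [0-3 ALLOC][4-9 ALLOC][10-24 FREE]
Op 4: c = malloc(8) -> c = 10; heap: [0-3 ALLOC][4-9 ALLOC][10-17 ALLOC][18-24 FREE]
Op 5: free(a) -> (freed a); heap: [0-3 FREE][4-9 ALLOC][10-17 ALLOC][18-24 FREE]
Op 6: c = realloc(c, 5) -> c = 10; heap: [0-3 FREE][4-9 ALLOC][10-14 ALLOC][15-24 FREE]

Answer: [0-3 FREE][4-9 ALLOC][10-14 ALLOC][15-24 FREE]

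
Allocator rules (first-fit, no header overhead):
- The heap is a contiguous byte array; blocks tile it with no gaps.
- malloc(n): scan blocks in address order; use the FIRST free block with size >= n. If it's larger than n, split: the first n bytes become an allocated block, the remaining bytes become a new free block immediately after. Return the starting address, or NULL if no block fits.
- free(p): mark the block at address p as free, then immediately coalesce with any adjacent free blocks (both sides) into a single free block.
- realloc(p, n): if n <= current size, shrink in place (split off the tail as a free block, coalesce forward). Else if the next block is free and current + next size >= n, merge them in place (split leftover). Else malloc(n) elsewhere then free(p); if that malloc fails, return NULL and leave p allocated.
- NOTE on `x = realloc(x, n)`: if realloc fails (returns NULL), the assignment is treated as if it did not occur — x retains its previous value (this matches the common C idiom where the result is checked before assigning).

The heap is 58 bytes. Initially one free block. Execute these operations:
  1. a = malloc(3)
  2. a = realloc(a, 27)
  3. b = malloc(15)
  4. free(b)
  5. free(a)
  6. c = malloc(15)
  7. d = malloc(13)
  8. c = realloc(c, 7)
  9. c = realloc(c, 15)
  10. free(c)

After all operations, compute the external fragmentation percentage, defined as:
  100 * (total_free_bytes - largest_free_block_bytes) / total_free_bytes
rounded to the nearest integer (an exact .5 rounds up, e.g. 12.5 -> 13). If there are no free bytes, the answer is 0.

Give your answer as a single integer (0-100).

Op 1: a = malloc(3) -> a = 0; heap: [0-2 ALLOC][3-57 FREE]
Op 2: a = realloc(a, 27) -> a = 0; heap: [0-26 ALLOC][27-57 FREE]
Op 3: b = malloc(15) -> b = 27; heap: [0-26 ALLOC][27-41 ALLOC][42-57 FREE]
Op 4: free(b) -> (freed b); heap: [0-26 ALLOC][27-57 FREE]
Op 5: free(a) -> (freed a); heap: [0-57 FREE]
Op 6: c = malloc(15) -> c = 0; heap: [0-14 ALLOC][15-57 FREE]
Op 7: d = malloc(13) -> d = 15; heap: [0-14 ALLOC][15-27 ALLOC][28-57 FREE]
Op 8: c = realloc(c, 7) -> c = 0; heap: [0-6 ALLOC][7-14 FREE][15-27 ALLOC][28-57 FREE]
Op 9: c = realloc(c, 15) -> c = 0; heap: [0-14 ALLOC][15-27 ALLOC][28-57 FREE]
Op 10: free(c) -> (freed c); heap: [0-14 FREE][15-27 ALLOC][28-57 FREE]
Free blocks: [15 30] total_free=45 largest=30 -> 100*(45-30)/45 = 1500/45 ≈ 33.333 -> rounds to 33

Answer: 33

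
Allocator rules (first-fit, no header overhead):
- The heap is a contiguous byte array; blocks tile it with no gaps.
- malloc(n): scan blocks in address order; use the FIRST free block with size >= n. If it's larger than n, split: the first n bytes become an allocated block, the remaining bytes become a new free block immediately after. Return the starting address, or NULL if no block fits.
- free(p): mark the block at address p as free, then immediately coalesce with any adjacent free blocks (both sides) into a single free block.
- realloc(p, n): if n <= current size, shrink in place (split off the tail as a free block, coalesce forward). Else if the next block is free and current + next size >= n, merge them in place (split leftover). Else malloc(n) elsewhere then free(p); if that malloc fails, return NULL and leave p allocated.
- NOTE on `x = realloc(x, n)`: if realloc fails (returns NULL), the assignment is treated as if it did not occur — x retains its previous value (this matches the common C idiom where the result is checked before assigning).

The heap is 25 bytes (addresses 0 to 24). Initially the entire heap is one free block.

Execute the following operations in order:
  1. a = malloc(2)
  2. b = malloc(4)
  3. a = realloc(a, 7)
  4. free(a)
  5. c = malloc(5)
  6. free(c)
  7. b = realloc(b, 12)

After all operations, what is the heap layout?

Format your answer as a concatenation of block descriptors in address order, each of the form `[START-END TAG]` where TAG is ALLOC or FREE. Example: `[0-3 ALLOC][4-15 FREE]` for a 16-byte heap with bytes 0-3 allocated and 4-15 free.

Op 1: a = malloc(2) -> a = 0; heap: [0-1 ALLOC][2-24 FREE]
Op 2: b = malloc(4) -> b = 2; heap: [0-1 ALLOC][2-5 ALLOC][6-24 FREE]
Op 3: a = realloc(a, 7) -> a = 6; heap: [0-1 FREE][2-5 ALLOC][6-12 ALLOC][13-24 FREE]
Op 4: free(a) -> (freed a); heap: [0-1 FREE][2-5 ALLOC][6-24 FREE]
Op 5: c = malloc(5) -> c = 6; heap: [0-1 FREE][2-5 ALLOC][6-10 ALLOC][11-24 FREE]
Op 6: free(c) -> (freed c); heap: [0-1 FREE][2-5 ALLOC][6-24 FREE]
Op 7: b = realloc(b, 12) -> b = 2; heap: [0-1 FREE][2-13 ALLOC][14-24 FREE]

Answer: [0-1 FREE][2-13 ALLOC][14-24 FREE]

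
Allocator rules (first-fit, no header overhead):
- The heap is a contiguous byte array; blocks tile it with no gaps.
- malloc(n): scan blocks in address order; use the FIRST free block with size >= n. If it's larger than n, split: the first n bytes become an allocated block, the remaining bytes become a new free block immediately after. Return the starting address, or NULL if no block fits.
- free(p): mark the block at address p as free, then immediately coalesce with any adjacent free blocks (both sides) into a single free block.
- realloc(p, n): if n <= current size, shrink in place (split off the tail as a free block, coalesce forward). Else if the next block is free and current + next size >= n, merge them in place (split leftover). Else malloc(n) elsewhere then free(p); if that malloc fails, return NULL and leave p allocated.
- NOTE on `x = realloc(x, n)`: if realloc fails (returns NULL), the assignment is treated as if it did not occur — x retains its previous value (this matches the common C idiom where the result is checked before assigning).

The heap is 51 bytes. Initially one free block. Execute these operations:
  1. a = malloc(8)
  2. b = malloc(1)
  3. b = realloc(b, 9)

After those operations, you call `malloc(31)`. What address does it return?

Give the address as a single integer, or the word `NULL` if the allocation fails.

Op 1: a = malloc(8) -> a = 0; heap: [0-7 ALLOC][8-50 FREE]
Op 2: b = malloc(1) -> b = 8; heap: [0-7 ALLOC][8-8 ALLOC][9-50 FREE]
Op 3: b = realloc(b, 9) -> b = 8; heap: [0-7 ALLOC][8-16 ALLOC][17-50 FREE]
malloc(31): first-fit scan over [0-7 ALLOC][8-16 ALLOC][17-50 FREE] -> 17

Answer: 17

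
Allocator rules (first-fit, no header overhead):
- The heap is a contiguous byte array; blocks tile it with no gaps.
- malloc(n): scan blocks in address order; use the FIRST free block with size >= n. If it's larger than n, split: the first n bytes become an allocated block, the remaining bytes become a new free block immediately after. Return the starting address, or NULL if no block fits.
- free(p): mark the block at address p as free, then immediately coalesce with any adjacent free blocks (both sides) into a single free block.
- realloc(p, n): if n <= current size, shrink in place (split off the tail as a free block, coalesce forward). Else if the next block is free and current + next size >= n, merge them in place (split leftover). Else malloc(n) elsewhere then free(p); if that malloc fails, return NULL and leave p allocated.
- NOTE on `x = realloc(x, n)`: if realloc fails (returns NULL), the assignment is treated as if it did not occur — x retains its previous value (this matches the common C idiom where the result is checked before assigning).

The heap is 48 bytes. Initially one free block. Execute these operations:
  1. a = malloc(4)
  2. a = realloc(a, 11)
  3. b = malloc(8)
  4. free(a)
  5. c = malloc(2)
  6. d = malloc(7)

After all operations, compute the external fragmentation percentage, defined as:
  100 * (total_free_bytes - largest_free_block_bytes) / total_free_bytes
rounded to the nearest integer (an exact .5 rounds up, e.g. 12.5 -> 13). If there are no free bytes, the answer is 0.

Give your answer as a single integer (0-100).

Op 1: a = malloc(4) -> a = 0; heap: [0-3 ALLOC][4-47 FREE]
Op 2: a = realloc(a, 11) -> a = 0; heap: [0-10 ALLOC][11-47 FREE]
Op 3: b = malloc(8) -> b = 11; heap: [0-10 ALLOC][11-18 ALLOC][19-47 FREE]
Op 4: free(a) -> (freed a); heap: [0-10 FREE][11-18 ALLOC][19-47 FREE]
Op 5: c = malloc(2) -> c = 0; heap: [0-1 ALLOC][2-10 FREE][11-18 ALLOC][19-47 FREE]
Op 6: d = malloc(7) -> d = 2; heap: [0-1 ALLOC][2-8 ALLOC][9-10 FREE][11-18 ALLOC][19-47 FREE]
Free blocks: [2 29] total_free=31 largest=29 -> 100*(31-29)/31 = 200/31 ≈ 6.452 -> rounds to 6

Answer: 6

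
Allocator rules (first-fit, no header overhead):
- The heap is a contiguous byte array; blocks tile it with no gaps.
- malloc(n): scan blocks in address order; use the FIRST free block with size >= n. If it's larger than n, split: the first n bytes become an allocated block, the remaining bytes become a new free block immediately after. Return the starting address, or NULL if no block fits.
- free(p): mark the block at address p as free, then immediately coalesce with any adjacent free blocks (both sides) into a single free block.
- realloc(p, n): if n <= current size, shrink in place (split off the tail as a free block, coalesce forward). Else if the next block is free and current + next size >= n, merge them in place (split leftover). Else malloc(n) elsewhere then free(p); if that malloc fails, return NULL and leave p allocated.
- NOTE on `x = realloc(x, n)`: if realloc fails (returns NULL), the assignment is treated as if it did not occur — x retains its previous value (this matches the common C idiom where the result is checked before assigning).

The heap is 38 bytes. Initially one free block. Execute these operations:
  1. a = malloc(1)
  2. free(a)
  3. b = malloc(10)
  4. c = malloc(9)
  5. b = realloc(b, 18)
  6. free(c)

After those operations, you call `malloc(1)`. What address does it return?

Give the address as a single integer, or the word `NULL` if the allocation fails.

Op 1: a = malloc(1) -> a = 0; heap: [0-0 ALLOC][1-37 FREE]
Op 2: free(a) -> (freed a); heap: [0-37 FREE]
Op 3: b = malloc(10) -> b = 0; heap: [0-9 ALLOC][10-37 FREE]
Op 4: c = malloc(9) -> c = 10; heap: [0-9 ALLOC][10-18 ALLOC][19-37 FREE]
Op 5: b = realloc(b, 18) -> b = 19; heap: [0-9 FREE][10-18 ALLOC][19-36 ALLOC][37-37 FREE]
Op 6: free(c) -> (freed c); heap: [0-18 FREE][19-36 ALLOC][37-37 FREE]
malloc(1): first-fit scan over [0-18 FREE][19-36 ALLOC][37-37 FREE] -> 0

Answer: 0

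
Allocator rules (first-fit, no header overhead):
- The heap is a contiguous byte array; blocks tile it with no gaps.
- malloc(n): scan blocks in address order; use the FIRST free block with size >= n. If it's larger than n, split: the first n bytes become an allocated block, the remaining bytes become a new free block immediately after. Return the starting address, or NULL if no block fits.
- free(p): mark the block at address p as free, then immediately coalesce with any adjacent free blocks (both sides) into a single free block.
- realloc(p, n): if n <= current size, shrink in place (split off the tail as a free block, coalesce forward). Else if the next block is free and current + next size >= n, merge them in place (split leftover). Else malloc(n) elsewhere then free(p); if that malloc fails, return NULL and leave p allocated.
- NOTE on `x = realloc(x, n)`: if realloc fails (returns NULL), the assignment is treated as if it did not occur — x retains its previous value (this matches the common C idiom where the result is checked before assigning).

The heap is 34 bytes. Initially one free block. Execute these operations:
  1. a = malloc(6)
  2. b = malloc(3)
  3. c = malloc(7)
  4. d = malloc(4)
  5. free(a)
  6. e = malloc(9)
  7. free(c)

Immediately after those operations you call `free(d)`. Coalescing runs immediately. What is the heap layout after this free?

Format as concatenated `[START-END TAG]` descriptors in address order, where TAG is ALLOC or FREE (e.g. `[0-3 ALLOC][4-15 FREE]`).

Answer: [0-5 FREE][6-8 ALLOC][9-19 FREE][20-28 ALLOC][29-33 FREE]

Derivation:
Op 1: a = malloc(6) -> a = 0; heap: [0-5 ALLOC][6-33 FREE]
Op 2: b = malloc(3) -> b = 6; heap: [0-5 ALLOC][6-8 ALLOC][9-33 FREE]
Op 3: c = malloc(7) -> c = 9; heap: [0-5 ALLOC][6-8 ALLOC][9-15 ALLOC][16-33 FREE]
Op 4: d = malloc(4) -> d = 16; heap: [0-5 ALLOC][6-8 ALLOC][9-15 ALLOC][16-19 ALLOC][20-33 FREE]
Op 5: free(a) -> (freed a); heap: [0-5 FREE][6-8 ALLOC][9-15 ALLOC][16-19 ALLOC][20-33 FREE]
Op 6: e = malloc(9) -> e = 20; heap: [0-5 FREE][6-8 ALLOC][9-15 ALLOC][16-19 ALLOC][20-28 ALLOC][29-33 FREE]
Op 7: free(c) -> (freed c); heap: [0-5 FREE][6-8 ALLOC][9-15 FREE][16-19 ALLOC][20-28 ALLOC][29-33 FREE]
free(d): d = 16 -> block [16-19 ALLOC]; mark free, coalesce with adjacent free neighbors -> [0-5 FREE][6-8 ALLOC][9-19 FREE][20-28 ALLOC][29-33 FREE]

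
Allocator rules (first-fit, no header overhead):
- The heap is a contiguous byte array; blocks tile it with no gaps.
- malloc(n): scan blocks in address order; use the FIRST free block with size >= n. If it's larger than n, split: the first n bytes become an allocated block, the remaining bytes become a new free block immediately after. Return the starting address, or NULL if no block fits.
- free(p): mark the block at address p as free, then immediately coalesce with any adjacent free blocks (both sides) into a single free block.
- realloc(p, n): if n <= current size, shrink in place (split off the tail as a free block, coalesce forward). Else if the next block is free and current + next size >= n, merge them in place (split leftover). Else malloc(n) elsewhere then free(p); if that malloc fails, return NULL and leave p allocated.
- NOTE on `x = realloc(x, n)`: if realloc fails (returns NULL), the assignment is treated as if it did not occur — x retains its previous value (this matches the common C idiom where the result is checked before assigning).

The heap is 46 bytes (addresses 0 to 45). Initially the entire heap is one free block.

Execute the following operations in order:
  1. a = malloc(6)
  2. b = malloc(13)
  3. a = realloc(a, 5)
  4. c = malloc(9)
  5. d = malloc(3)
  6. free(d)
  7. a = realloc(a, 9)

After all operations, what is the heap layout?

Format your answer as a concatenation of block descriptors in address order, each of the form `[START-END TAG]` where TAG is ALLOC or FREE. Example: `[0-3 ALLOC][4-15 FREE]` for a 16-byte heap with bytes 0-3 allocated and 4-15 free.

Op 1: a = malloc(6) -> a = 0; heap: [0-5 ALLOC][6-45 FREE]
Op 2: b = malloc(13) -> b = 6; heap: [0-5 ALLOC][6-18 ALLOC][19-45 FREE]
Op 3: a = realloc(a, 5) -> a = 0; heap: [0-4 ALLOC][5-5 FREE][6-18 ALLOC][19-45 FREE]
Op 4: c = malloc(9) -> c = 19; heap: [0-4 ALLOC][5-5 FREE][6-18 ALLOC][19-27 ALLOC][28-45 FREE]
Op 5: d = malloc(3) -> d = 28; heap: [0-4 ALLOC][5-5 FREE][6-18 ALLOC][19-27 ALLOC][28-30 ALLOC][31-45 FREE]
Op 6: free(d) -> (freed d); heap: [0-4 ALLOC][5-5 FREE][6-18 ALLOC][19-27 ALLOC][28-45 FREE]
Op 7: a = realloc(a, 9) -> a = 28; heap: [0-5 FREE][6-18 ALLOC][19-27 ALLOC][28-36 ALLOC][37-45 FREE]

Answer: [0-5 FREE][6-18 ALLOC][19-27 ALLOC][28-36 ALLOC][37-45 FREE]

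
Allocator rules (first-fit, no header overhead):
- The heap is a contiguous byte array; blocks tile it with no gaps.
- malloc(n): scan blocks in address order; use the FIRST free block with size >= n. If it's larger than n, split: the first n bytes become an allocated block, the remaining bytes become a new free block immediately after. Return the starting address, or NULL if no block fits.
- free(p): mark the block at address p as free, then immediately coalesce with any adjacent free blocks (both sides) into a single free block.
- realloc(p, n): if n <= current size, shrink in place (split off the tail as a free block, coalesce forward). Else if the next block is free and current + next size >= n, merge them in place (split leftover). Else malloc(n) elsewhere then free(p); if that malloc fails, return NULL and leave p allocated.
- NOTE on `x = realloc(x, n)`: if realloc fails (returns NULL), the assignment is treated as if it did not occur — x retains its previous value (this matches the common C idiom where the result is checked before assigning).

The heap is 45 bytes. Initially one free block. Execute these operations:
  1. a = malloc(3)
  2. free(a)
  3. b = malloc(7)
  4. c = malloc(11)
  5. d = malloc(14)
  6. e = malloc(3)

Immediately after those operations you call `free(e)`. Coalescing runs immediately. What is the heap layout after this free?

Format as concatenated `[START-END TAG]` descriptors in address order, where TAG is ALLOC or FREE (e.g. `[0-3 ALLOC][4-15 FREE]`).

Op 1: a = malloc(3) -> a = 0; heap: [0-2 ALLOC][3-44 FREE]
Op 2: free(a) -> (freed a); heap: [0-44 FREE]
Op 3: b = malloc(7) -> b = 0; heap: [0-6 ALLOC][7-44 FREE]
Op 4: c = malloc(11) -> c = 7; heap: [0-6 ALLOC][7-17 ALLOC][18-44 FREE]
Op 5: d = malloc(14) -> d = 18; heap: [0-6 ALLOC][7-17 ALLOC][18-31 ALLOC][32-44 FREE]
Op 6: e = malloc(3) -> e = 32; heap: [0-6 ALLOC][7-17 ALLOC][18-31 ALLOC][32-34 ALLOC][35-44 FREE]
free(e): e = 32 -> block [32-34 ALLOC]; mark free, coalesce with adjacent free neighbors -> [0-6 ALLOC][7-17 ALLOC][18-31 ALLOC][32-44 FREE]

Answer: [0-6 ALLOC][7-17 ALLOC][18-31 ALLOC][32-44 FREE]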